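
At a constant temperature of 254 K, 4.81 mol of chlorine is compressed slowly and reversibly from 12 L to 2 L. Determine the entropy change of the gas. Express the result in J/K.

For an isothermal ideal gas ΔS_gas = nR ln(V₂/V₁) = 4.81 × 8.314 × ln(2/12) = -71.7 J/K.

ΔS_gas = -71.7 J/K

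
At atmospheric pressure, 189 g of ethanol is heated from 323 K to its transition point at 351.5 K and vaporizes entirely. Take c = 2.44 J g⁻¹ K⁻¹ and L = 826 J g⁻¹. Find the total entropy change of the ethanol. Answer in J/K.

ΔS = 483 J/K

Warming step: ΔS₁ = m c ln(T_tr/T_i) = 189 × 2.44 × ln(351.5/323) = 38.99 J/K.
Phase change: ΔS₂ = +mL/T_tr = 189 × 826 / 351.5 = 444.1 J/K.
ΔS_total = (38.99) + (444.1) = 483 J/K.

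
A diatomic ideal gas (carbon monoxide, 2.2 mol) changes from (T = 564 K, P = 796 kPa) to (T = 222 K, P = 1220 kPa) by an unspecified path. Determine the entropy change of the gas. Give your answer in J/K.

ΔS = nC_p ln(T₂/T₁) − nR ln(P₂/P₁), with C_p = 7R/2 = 29.1 J mol⁻¹ K⁻¹ for a diatomic ideal gas.
ΔS = 2.2 × [29.1 × ln(222/564) − 8.314 × ln(1220/796)] = -67.5 J/K.

ΔS = -67.5 J/K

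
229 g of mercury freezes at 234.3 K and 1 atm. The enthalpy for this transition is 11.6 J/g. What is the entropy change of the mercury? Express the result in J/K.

ΔS = -11.3 J/K

Heat released by the substance: Q = −mL = −229 × 11.6 = −2656.4 J.
At constant T, ΔS = Q_rev/T = −2656.4 / 234.3 = -11.3 J/K.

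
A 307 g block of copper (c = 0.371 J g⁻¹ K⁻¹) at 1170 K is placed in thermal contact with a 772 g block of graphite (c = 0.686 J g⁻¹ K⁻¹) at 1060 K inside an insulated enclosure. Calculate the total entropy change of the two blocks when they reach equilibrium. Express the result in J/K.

ΔS_total = 0.467 J/K

Energy balance: T_f = (m₁c₁T₁ + m₂c₂T₂)/(m₁c₁ + m₂c₂) = 1079.5 K.
ΔS₁ = m₁c₁ ln(T_f/T₁) = 113.897 × ln(1079.5/1170) = -9.1725 J/K.
ΔS₂ = m₂c₂ ln(T_f/T₂) = 529.592 × ln(1079.5/1060) = 9.6392 J/K.
ΔS_total = -9.1725 + 9.6392 = 0.467 J/K.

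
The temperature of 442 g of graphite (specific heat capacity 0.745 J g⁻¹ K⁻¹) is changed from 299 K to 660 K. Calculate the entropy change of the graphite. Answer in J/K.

ΔS = ∫dQ_rev/T = m c ln(T₂/T₁) = 442 × 0.745 × ln(660/299) = 261 J/K.

ΔS = 261 J/K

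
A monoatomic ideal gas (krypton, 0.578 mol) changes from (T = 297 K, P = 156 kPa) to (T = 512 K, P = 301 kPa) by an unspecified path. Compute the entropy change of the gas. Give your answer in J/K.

ΔS = 3.38 J/K

ΔS = nC_p ln(T₂/T₁) − nR ln(P₂/P₁), with C_p = 5R/2 = 20.79 J mol⁻¹ K⁻¹ for a monoatomic ideal gas.
ΔS = 0.578 × [20.79 × ln(512/297) − 8.314 × ln(301/156)] = 3.38 J/K.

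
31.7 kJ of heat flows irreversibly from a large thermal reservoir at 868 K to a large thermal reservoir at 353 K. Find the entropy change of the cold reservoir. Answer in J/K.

The cold reservoir gains heat Q, so ΔS_cold = +Q/T_C = 31700/353 = 89.8 J/K.

ΔS_cold = 89.8 J/K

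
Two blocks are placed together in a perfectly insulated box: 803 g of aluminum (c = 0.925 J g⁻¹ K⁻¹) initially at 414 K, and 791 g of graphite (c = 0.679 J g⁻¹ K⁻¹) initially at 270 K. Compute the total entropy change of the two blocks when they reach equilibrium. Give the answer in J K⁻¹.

Energy balance: T_f = (m₁c₁T₁ + m₂c₂T₂)/(m₁c₁ + m₂c₂) = 353.57 K.
ΔS₁ = m₁c₁ ln(T_f/T₁) = 742.775 × ln(353.57/414) = -117.2 J/K.
ΔS₂ = m₂c₂ ln(T_f/T₂) = 537.089 × ln(353.57/270) = 144.8 J/K.
ΔS_total = -117.2 + 144.8 = 27.6 J/K.

ΔS_total = 27.6 J/K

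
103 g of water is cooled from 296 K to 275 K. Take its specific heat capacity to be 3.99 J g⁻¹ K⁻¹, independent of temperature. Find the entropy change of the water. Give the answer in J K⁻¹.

ΔS = -30.2 J/K

ΔS = ∫dQ_rev/T = m c ln(T₂/T₁) = 103 × 3.99 × ln(275/296) = -30.2 J/K.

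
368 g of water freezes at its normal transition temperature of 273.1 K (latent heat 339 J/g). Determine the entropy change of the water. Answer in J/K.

Heat released by the substance: Q = −mL = −368 × 339 = −124752 J.
At constant T, ΔS = Q_rev/T = −124752 / 273.1 = -457 J/K.

ΔS = -457 J/K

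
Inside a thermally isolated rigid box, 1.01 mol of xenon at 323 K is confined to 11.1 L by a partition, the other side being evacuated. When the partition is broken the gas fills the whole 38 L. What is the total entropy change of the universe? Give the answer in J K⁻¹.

No heat is exchanged and no work is done, so the ideal-gas temperature stays constant.
Entropy is a state function; using a reversible isothermal path, ΔS_gas = nR ln(V₂/V₁) = 1.01 × 8.314 × ln(38/11.1) = 10.3 J/K.
The insulated surroundings exchange no heat, so ΔS_surr = 0 and ΔS_universe = ΔS_gas.

ΔS_universe = 10.3 J/K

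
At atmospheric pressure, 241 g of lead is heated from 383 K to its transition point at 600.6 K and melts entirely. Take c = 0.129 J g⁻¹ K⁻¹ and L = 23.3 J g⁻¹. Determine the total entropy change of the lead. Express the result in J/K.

ΔS = 23.3 J/K

Warming step: ΔS₁ = m c ln(T_tr/T_i) = 241 × 0.129 × ln(600.6/383) = 13.99 J/K.
Phase change: ΔS₂ = +mL/T_tr = 241 × 23.3 / 600.6 = 9.349 J/K.
ΔS_total = (13.99) + (9.349) = 23.3 J/K.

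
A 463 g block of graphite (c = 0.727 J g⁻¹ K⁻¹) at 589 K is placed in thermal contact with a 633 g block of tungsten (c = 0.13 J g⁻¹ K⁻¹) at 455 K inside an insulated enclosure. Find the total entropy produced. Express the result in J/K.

ΔS_total = 2.09 J/K

Energy balance: T_f = (m₁c₁T₁ + m₂c₂T₂)/(m₁c₁ + m₂c₂) = 562.68 K.
ΔS₁ = m₁c₁ ln(T_f/T₁) = 336.601 × ln(562.68/589) = -15.39 J/K.
ΔS₂ = m₂c₂ ln(T_f/T₂) = 82.29 × ln(562.68/455) = 17.48 J/K.
ΔS_total = -15.39 + 17.48 = 2.09 J/K.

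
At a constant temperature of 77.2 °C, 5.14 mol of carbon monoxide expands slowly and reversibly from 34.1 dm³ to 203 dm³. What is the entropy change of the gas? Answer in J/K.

For an isothermal ideal gas ΔS_gas = nR ln(V₂/V₁) = 5.14 × 8.314 × ln(203/34.1) = 76.2 J/K.

ΔS_gas = 76.2 J/K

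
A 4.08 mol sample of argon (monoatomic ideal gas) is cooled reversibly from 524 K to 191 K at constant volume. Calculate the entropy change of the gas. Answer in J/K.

At constant volume, ΔS = nC_V ln(T₂/T₁) with C_V = 3R/2 = 12.47 J mol⁻¹ K⁻¹.
ΔS = 4.08 × 12.47 × ln(191/524) = -51.4 J/K.

ΔS = -51.4 J/K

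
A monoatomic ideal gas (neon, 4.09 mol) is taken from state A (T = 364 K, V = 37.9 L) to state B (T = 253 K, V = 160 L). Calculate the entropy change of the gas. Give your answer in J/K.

Entropy is a state function: ΔS = nC_V ln(T₂/T₁) + nR ln(V₂/V₁), with C_V = 3R/2 = 12.47 J mol⁻¹ K⁻¹ for a monoatomic ideal gas.
ΔS = 4.09 × [12.47 × ln(253/364) + 8.314 × ln(160/37.9)] = 30.4 J/K.

ΔS = 30.4 J/K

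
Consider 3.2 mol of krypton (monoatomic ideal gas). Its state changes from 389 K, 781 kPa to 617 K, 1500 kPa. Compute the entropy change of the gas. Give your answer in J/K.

ΔS = nC_p ln(T₂/T₁) − nR ln(P₂/P₁), with C_p = 5R/2 = 20.79 J mol⁻¹ K⁻¹ for a monoatomic ideal gas.
ΔS = 3.2 × [20.79 × ln(617/389) − 8.314 × ln(1500/781)] = 13.3 J/K.

ΔS = 13.3 J/K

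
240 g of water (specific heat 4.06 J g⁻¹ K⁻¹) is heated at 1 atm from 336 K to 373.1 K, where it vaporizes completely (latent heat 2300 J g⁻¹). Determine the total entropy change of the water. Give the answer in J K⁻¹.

Warming step: ΔS₁ = m c ln(T_tr/T_i) = 240 × 4.06 × ln(373.1/336) = 102.1 J/K.
Phase change: ΔS₂ = +mL/T_tr = 240 × 2300 / 373.1 = 1479 J/K.
ΔS_total = (102.1) + (1479) = 1580 J/K.

ΔS = 1580 J/K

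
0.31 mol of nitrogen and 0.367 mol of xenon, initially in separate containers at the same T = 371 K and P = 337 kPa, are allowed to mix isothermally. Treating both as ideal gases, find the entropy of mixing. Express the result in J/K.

Mole fractions: x_A = 0.31/0.677 = 0.458, x_B = 0.542.
ΔS_mix = −R(n_A ln x_A + n_B ln x_B) = −8.314 × (0.31 ln 0.458 + 0.367 ln 0.542) = 3.88 J/K.

ΔS_mix = 3.88 J/K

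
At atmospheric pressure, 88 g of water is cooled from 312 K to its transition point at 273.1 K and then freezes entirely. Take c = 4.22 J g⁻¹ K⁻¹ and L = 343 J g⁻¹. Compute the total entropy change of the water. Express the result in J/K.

Cooling step: ΔS₁ = m c ln(T_tr/T_i) = 88 × 4.22 × ln(273.1/312) = -49.45 J/K.
Phase change: ΔS₂ = −mL/T_tr = −88 × 343 / 273.1 = -110.5 J/K.
ΔS_total = (-49.45) + (-110.5) = -160 J/K.

ΔS = -160 J/K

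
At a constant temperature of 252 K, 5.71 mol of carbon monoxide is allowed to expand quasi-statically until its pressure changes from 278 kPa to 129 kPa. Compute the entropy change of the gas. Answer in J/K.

ΔS_gas = 36.5 J/K

For an isothermal ideal gas ΔS_gas = nR ln(P₁/P₂) = 5.71 × 8.314 × ln(278/129) = 36.5 J/K.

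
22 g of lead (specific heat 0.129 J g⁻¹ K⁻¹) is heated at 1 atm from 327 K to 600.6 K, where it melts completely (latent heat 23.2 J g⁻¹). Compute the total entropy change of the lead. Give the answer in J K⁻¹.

ΔS = 2.58 J/K

Warming step: ΔS₁ = m c ln(T_tr/T_i) = 22 × 0.129 × ln(600.6/327) = 1.7254 J/K.
Phase change: ΔS₂ = +mL/T_tr = 22 × 23.2 / 600.6 = 0.84982 J/K.
ΔS_total = (1.7254) + (0.84982) = 2.58 J/K.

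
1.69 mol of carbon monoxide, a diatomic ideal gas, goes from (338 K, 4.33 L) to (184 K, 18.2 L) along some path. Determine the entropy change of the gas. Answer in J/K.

Entropy is a state function: ΔS = nC_V ln(T₂/T₁) + nR ln(V₂/V₁), with C_V = 5R/2 = 20.79 J mol⁻¹ K⁻¹ for a diatomic ideal gas.
ΔS = 1.69 × [20.79 × ln(184/338) + 8.314 × ln(18.2/4.33)] = -1.19 J/K.

ΔS = -1.19 J/K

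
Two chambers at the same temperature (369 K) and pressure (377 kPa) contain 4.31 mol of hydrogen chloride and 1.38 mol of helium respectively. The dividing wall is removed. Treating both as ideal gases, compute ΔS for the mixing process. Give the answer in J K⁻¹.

ΔS_mix = 26.2 J/K

Mole fractions: x_A = 4.31/5.69 = 0.757, x_B = 0.243.
ΔS_mix = −R(n_A ln x_A + n_B ln x_B) = −8.314 × (4.31 ln 0.757 + 1.38 ln 0.243) = 26.2 J/K.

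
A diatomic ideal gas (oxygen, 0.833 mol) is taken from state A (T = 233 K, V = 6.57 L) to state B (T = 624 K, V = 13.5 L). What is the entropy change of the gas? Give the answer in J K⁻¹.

Entropy is a state function: ΔS = nC_V ln(T₂/T₁) + nR ln(V₂/V₁), with C_V = 5R/2 = 20.79 J mol⁻¹ K⁻¹ for a diatomic ideal gas.
ΔS = 0.833 × [20.79 × ln(624/233) + 8.314 × ln(13.5/6.57)] = 22 J/K.

ΔS = 22 J/K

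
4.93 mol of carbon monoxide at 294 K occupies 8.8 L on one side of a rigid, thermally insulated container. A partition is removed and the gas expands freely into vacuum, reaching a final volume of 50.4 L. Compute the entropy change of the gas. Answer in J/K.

For an ideal gas in free expansion Q = 0 and W = 0, so T is unchanged.
Entropy is a state function; using a reversible isothermal path, ΔS_gas = nR ln(V₂/V₁) = 4.93 × 8.314 × ln(50.4/8.8) = 71.5 J/K.

ΔS_gas = 71.5 J/K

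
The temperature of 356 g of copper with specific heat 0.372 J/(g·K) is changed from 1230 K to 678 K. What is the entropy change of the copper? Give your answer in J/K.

ΔS = ∫dQ_rev/T = m c ln(T₂/T₁) = 356 × 0.372 × ln(678/1230) = -78.9 J/K.

ΔS = -78.9 J/K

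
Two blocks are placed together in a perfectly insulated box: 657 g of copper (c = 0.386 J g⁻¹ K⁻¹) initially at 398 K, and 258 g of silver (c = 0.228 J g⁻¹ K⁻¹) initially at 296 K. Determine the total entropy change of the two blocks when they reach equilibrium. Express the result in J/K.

ΔS_total = 1.97 J/K

Energy balance: T_f = (m₁c₁T₁ + m₂c₂T₂)/(m₁c₁ + m₂c₂) = 378.8 K.
ΔS₁ = m₁c₁ ln(T_f/T₁) = 253.602 × ln(378.8/398) = -12.54 J/K.
ΔS₂ = m₂c₂ ln(T_f/T₂) = 58.824 × ln(378.8/296) = 14.51 J/K.
ΔS_total = -12.54 + 14.51 = 1.97 J/K.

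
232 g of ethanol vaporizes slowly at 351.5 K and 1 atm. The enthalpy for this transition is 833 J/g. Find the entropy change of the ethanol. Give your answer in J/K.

ΔS = 550 J/K

Heat absorbed by the substance: Q = mL = 232 × 833 = 193256 J.
At constant T, ΔS = Q_rev/T = 193256 / 351.5 = 550 J/K.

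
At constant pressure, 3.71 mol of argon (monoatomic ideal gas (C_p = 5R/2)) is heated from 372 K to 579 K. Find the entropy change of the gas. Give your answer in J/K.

At constant pressure, ΔS = nC_p ln(T₂/T₁) with C_p = 5R/2 = 20.79 J mol⁻¹ K⁻¹.
ΔS = 3.71 × 20.79 × ln(579/372) = 34.1 J/K.

ΔS = 34.1 J/K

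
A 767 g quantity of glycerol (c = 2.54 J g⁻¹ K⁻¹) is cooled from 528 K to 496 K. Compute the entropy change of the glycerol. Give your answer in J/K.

ΔS = ∫dQ_rev/T = m c ln(T₂/T₁) = 767 × 2.54 × ln(496/528) = -122 J/K.

ΔS = -122 J/K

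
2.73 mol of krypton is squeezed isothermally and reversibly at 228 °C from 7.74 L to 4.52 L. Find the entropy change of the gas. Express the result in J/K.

For an isothermal ideal gas ΔS_gas = nR ln(V₂/V₁) = 2.73 × 8.314 × ln(4.52/7.74) = -12.2 J/K.

ΔS_gas = -12.2 J/K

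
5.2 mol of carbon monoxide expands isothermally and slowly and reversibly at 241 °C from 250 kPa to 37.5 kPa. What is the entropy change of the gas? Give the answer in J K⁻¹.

ΔS_gas = 82 J/K

For an isothermal ideal gas ΔS_gas = nR ln(P₁/P₂) = 5.2 × 8.314 × ln(250/37.5) = 82 J/K.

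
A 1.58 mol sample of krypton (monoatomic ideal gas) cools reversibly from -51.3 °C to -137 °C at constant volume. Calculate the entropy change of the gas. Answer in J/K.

ΔS = -9.62 J/K

In kelvin: T₁ = 221.85 K, T₂ = 136.15 K. At constant volume, ΔS = nC_V ln(T₂/T₁) with C_V = 3R/2 = 12.47 J mol⁻¹ K⁻¹.
ΔS = 1.58 × 12.47 × ln(136.15/221.85) = -9.62 J/K.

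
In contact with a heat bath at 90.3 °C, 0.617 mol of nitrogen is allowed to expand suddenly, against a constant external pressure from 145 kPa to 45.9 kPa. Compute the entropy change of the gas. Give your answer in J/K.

ΔS_gas = 5.9 J/K

Entropy is a state function, so ΔS_gas depends only on the end states.
For an isothermal ideal gas ΔS_gas = nR ln(P₁/P₂) = 0.617 × 8.314 × ln(145/45.9) = 5.9 J/K.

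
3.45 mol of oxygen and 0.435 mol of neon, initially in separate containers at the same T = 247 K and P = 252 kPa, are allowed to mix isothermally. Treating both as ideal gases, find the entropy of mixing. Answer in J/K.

Mole fractions: x_A = 3.45/3.89 = 0.888, x_B = 0.112.
ΔS_mix = −R(n_A ln x_A + n_B ln x_B) = −8.314 × (3.45 ln 0.888 + 0.435 ln 0.112) = 11.3 J/K.

ΔS_mix = 11.3 J/K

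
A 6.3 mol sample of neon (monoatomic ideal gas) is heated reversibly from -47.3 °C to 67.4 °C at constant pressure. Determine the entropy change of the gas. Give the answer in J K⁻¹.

ΔS = 53.8 J/K

In kelvin: T₁ = 225.85 K, T₂ = 340.55 K. At constant pressure, ΔS = nC_p ln(T₂/T₁) with C_p = 5R/2 = 20.79 J mol⁻¹ K⁻¹.
ΔS = 6.3 × 20.79 × ln(340.55/225.85) = 53.8 J/K.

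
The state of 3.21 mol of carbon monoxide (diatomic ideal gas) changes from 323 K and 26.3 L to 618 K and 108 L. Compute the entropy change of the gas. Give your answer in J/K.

ΔS = 81 J/K

Entropy is a state function: ΔS = nC_V ln(T₂/T₁) + nR ln(V₂/V₁), with C_V = 5R/2 = 20.79 J mol⁻¹ K⁻¹ for a diatomic ideal gas.
ΔS = 3.21 × [20.79 × ln(618/323) + 8.314 × ln(108/26.3)] = 81 J/K.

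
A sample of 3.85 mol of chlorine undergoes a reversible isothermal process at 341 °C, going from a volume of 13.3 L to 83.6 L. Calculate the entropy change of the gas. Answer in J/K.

For an isothermal ideal gas ΔS_gas = nR ln(V₂/V₁) = 3.85 × 8.314 × ln(83.6/13.3) = 58.8 J/K.

ΔS_gas = 58.8 J/K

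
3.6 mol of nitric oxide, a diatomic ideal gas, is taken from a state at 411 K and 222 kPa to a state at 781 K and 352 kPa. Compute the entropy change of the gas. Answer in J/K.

ΔS = nC_p ln(T₂/T₁) − nR ln(P₂/P₁), with C_p = 7R/2 = 29.1 J mol⁻¹ K⁻¹ for a diatomic ideal gas.
ΔS = 3.6 × [29.1 × ln(781/411) − 8.314 × ln(352/222)] = 53.5 J/K.

ΔS = 53.5 J/K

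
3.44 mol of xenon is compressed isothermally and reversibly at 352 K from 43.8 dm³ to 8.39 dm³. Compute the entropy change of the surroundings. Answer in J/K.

For an isothermal ideal gas ΔS_gas = nR ln(V₂/V₁) = 3.44 × 8.314 × ln(8.39/43.8) = -47.3 J/K.
The process is reversible, so ΔS_surr = −ΔS_gas = 47.3 J/K and ΔS_universe = 0.

ΔS_surr = 47.3 J/K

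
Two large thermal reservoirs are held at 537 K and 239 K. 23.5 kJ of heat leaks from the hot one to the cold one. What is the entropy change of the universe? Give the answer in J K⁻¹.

ΔS_total = 54.6 J/K

ΔS_hot = −Q/T_H = −23500/537 = -43.76 J/K and ΔS_cold = +Q/T_C = 23500/239 = 98.33 J/K.
ΔS_total = -43.76 + 98.33 = 54.6 J/K, positive as the second law requires.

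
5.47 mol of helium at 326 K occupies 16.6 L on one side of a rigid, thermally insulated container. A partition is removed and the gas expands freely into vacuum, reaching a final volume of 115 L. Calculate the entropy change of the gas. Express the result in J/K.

ΔS_gas = 88 J/K

No heat is exchanged and no work is done, so the ideal-gas temperature stays constant.
Entropy is a state function; using a reversible isothermal path, ΔS_gas = nR ln(V₂/V₁) = 5.47 × 8.314 × ln(115/16.6) = 88 J/K.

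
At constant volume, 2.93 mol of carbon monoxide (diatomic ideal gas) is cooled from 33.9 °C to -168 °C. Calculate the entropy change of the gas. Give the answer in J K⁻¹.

In kelvin: T₁ = 307.05 K, T₂ = 105.15 K. At constant volume, ΔS = nC_V ln(T₂/T₁) with C_V = 5R/2 = 20.79 J mol⁻¹ K⁻¹.
ΔS = 2.93 × 20.79 × ln(105.15/307.05) = -65.3 J/K.

ΔS = -65.3 J/K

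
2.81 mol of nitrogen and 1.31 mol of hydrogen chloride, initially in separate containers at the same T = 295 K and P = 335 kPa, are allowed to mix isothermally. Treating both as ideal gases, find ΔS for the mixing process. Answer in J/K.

ΔS_mix = 21.4 J/K

Mole fractions: x_A = 2.81/4.12 = 0.682, x_B = 0.318.
ΔS_mix = −R(n_A ln x_A + n_B ln x_B) = −8.314 × (2.81 ln 0.682 + 1.31 ln 0.318) = 21.4 J/K.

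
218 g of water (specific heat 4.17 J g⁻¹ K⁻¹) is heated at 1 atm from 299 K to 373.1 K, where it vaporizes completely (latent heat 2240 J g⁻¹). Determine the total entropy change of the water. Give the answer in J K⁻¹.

Warming step: ΔS₁ = m c ln(T_tr/T_i) = 218 × 4.17 × ln(373.1/299) = 201.3 J/K.
Phase change: ΔS₂ = +mL/T_tr = 218 × 2240 / 373.1 = 1309 J/K.
ΔS_total = (201.3) + (1309) = 1510 J/K.

ΔS = 1510 J/K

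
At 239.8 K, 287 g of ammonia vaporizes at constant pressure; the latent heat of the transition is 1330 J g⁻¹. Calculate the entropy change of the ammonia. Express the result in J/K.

ΔS = 1590 J/K

Heat absorbed by the substance: Q = mL = 287 × 1330 = 381710 J.
At constant T, ΔS = Q_rev/T = 381710 / 239.8 = 1590 J/K.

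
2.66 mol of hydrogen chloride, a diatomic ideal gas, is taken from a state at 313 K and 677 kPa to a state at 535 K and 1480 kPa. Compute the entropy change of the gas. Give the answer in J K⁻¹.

ΔS = nC_p ln(T₂/T₁) − nR ln(P₂/P₁), with C_p = 7R/2 = 29.1 J mol⁻¹ K⁻¹ for a diatomic ideal gas.
ΔS = 2.66 × [29.1 × ln(535/313) − 8.314 × ln(1480/677)] = 24.2 J/K.

ΔS = 24.2 J/K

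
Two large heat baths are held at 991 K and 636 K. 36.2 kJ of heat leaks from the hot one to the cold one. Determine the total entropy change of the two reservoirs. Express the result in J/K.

ΔS_total = 20.4 J/K

ΔS_hot = −Q/T_H = −36200/991 = -36.53 J/K and ΔS_cold = +Q/T_C = 36200/636 = 56.92 J/K.
ΔS_total = -36.53 + 56.92 = 20.4 J/K, positive as the second law requires.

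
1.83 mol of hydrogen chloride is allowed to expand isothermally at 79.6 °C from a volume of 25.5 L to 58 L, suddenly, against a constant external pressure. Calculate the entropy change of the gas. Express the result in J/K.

Entropy is a state function, so ΔS_gas depends only on the end states.
For an isothermal ideal gas ΔS_gas = nR ln(V₂/V₁) = 1.83 × 8.314 × ln(58/25.5) = 12.5 J/K.

ΔS_gas = 12.5 J/K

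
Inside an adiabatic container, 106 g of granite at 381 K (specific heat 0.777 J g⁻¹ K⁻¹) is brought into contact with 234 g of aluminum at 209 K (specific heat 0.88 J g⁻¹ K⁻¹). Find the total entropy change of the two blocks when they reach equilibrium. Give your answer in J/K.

ΔS_total = 11.4 J/K

Energy balance: T_f = (m₁c₁T₁ + m₂c₂T₂)/(m₁c₁ + m₂c₂) = 258.14 K.
ΔS₁ = m₁c₁ ln(T_f/T₁) = 82.362 × ln(258.14/381) = -32.06 J/K.
ΔS₂ = m₂c₂ ln(T_f/T₂) = 205.92 × ln(258.14/209) = 43.48 J/K.
ΔS_total = -32.06 + 43.48 = 11.4 J/K.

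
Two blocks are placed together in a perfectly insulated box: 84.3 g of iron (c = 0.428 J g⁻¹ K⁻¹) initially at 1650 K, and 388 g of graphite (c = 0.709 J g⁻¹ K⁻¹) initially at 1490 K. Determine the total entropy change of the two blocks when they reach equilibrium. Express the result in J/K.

ΔS_total = 0.17 J/K

Energy balance: T_f = (m₁c₁T₁ + m₂c₂T₂)/(m₁c₁ + m₂c₂) = 1508.6 K.
ΔS₁ = m₁c₁ ln(T_f/T₁) = 36.0804 × ln(1508.6/1650) = -3.234 J/K.
ΔS₂ = m₂c₂ ln(T_f/T₂) = 275.092 × ln(1508.6/1490) = 3.404 J/K.
ΔS_total = -3.234 + 3.404 = 0.17 J/K.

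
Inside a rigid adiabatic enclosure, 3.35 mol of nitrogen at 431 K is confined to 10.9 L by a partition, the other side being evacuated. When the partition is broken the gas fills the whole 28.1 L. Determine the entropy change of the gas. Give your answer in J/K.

For an ideal gas in free expansion Q = 0 and W = 0, so T is unchanged.
Entropy is a state function; using a reversible isothermal path, ΔS_gas = nR ln(V₂/V₁) = 3.35 × 8.314 × ln(28.1/10.9) = 26.4 J/K.

ΔS_gas = 26.4 J/K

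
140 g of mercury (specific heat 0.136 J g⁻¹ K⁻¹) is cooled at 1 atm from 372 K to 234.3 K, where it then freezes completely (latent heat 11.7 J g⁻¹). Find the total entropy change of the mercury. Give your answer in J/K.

Cooling step: ΔS₁ = m c ln(T_tr/T_i) = 140 × 0.136 × ln(234.3/372) = -8.802 J/K.
Phase change: ΔS₂ = −mL/T_tr = −140 × 11.7 / 234.3 = -6.991 J/K.
ΔS_total = (-8.802) + (-6.991) = -15.8 J/K.

ΔS = -15.8 J/K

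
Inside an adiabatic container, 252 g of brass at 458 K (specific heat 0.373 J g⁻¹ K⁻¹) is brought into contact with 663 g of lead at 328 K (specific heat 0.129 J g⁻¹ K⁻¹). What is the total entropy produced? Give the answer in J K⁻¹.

Energy balance: T_f = (m₁c₁T₁ + m₂c₂T₂)/(m₁c₁ + m₂c₂) = 396.07 K.
ΔS₁ = m₁c₁ ln(T_f/T₁) = 93.996 × ln(396.07/458) = -13.66 J/K.
ΔS₂ = m₂c₂ ln(T_f/T₂) = 85.527 × ln(396.07/328) = 16.13 J/K.
ΔS_total = -13.66 + 16.13 = 2.47 J/K.

ΔS_total = 2.47 J/K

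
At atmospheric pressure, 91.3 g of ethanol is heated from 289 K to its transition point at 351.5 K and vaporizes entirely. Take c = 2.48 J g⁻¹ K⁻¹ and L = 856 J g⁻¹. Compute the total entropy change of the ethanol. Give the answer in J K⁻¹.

Warming step: ΔS₁ = m c ln(T_tr/T_i) = 91.3 × 2.48 × ln(351.5/289) = 44.33 J/K.
Phase change: ΔS₂ = +mL/T_tr = 91.3 × 856 / 351.5 = 222.3 J/K.
ΔS_total = (44.33) + (222.3) = 267 J/K.

ΔS = 267 J/K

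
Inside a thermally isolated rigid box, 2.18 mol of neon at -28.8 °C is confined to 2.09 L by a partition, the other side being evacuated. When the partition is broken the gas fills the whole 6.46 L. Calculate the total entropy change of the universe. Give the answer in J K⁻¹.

No heat is exchanged and no work is done, so the ideal-gas temperature stays constant.
Entropy is a state function; using a reversible isothermal path, ΔS_gas = nR ln(V₂/V₁) = 2.18 × 8.314 × ln(6.46/2.09) = 20.5 J/K.
The insulated surroundings exchange no heat, so ΔS_surr = 0 and ΔS_universe = ΔS_gas.

ΔS_universe = 20.5 J/K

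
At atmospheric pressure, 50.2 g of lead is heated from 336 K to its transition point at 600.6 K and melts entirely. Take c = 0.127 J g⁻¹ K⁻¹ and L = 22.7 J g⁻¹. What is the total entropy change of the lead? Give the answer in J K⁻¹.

Warming step: ΔS₁ = m c ln(T_tr/T_i) = 50.2 × 0.127 × ln(600.6/336) = 3.703 J/K.
Phase change: ΔS₂ = +mL/T_tr = 50.2 × 22.7 / 600.6 = 1.897 J/K.
ΔS_total = (3.703) + (1.897) = 5.6 J/K.

ΔS = 5.6 J/K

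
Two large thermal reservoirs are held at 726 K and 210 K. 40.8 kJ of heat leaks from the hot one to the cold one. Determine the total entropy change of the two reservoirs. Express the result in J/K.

ΔS_total = 138 J/K

ΔS_hot = −Q/T_H = −40800/726 = -56.2 J/K and ΔS_cold = +Q/T_C = 40800/210 = 194.3 J/K.
ΔS_total = -56.2 + 194.3 = 138 J/K, positive as the second law requires.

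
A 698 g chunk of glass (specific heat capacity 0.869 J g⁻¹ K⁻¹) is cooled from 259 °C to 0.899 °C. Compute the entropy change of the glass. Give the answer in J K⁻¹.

ΔS = -403 J/K

In kelvin: T₁ = 532.15 K, T₂ = 274.049 K. ΔS = ∫dQ_rev/T = m c ln(T₂/T₁) = 698 × 0.869 × ln(274.049/532.15) = -403 J/K.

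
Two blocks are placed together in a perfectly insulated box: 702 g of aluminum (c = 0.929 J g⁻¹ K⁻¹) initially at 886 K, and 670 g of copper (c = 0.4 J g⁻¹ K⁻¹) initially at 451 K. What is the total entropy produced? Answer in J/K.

Energy balance: T_f = (m₁c₁T₁ + m₂c₂T₂)/(m₁c₁ + m₂c₂) = 759.3 K.
ΔS₁ = m₁c₁ ln(T_f/T₁) = 652.158 × ln(759.3/886) = -100.6 J/K.
ΔS₂ = m₂c₂ ln(T_f/T₂) = 268 × ln(759.3/451) = 139.6 J/K.
ΔS_total = -100.6 + 139.6 = 39 J/K.

ΔS_total = 39 J/K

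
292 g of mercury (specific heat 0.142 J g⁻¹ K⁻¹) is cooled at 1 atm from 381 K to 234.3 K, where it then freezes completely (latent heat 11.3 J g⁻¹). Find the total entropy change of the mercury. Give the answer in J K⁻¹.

Cooling step: ΔS₁ = m c ln(T_tr/T_i) = 292 × 0.142 × ln(234.3/381) = -20.16 J/K.
Phase change: ΔS₂ = −mL/T_tr = −292 × 11.3 / 234.3 = -14.08 J/K.
ΔS_total = (-20.16) + (-14.08) = -34.2 J/K.

ΔS = -34.2 J/K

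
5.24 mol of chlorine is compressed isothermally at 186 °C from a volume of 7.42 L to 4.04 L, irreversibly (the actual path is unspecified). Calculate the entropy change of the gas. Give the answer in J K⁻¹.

ΔS_gas = -26.5 J/K

Entropy is a state function, so ΔS_gas depends only on the end states.
For an isothermal ideal gas ΔS_gas = nR ln(V₂/V₁) = 5.24 × 8.314 × ln(4.04/7.42) = -26.5 J/K.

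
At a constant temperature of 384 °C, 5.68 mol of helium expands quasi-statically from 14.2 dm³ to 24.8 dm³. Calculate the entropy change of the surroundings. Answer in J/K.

For an isothermal ideal gas ΔS_gas = nR ln(V₂/V₁) = 5.68 × 8.314 × ln(24.8/14.2) = 26.3 J/K.
The process is reversible, so ΔS_surr = −ΔS_gas = -26.3 J/K and ΔS_universe = 0.

ΔS_surr = -26.3 J/K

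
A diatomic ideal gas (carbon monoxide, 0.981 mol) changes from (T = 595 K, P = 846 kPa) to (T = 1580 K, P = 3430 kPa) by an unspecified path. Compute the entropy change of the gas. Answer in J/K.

ΔS = 16.5 J/K

ΔS = nC_p ln(T₂/T₁) − nR ln(P₂/P₁), with C_p = 7R/2 = 29.1 J mol⁻¹ K⁻¹ for a diatomic ideal gas.
ΔS = 0.981 × [29.1 × ln(1580/595) − 8.314 × ln(3430/846)] = 16.5 J/K.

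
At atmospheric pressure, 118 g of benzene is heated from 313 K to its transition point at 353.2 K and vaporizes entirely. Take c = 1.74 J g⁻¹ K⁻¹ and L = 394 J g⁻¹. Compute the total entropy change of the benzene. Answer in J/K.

Warming step: ΔS₁ = m c ln(T_tr/T_i) = 118 × 1.74 × ln(353.2/313) = 24.81 J/K.
Phase change: ΔS₂ = +mL/T_tr = 118 × 394 / 353.2 = 131.6 J/K.
ΔS_total = (24.81) + (131.6) = 156 J/K.

ΔS = 156 J/K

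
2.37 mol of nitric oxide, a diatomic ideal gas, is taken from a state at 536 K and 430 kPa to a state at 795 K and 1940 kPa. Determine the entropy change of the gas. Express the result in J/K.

ΔS = nC_p ln(T₂/T₁) − nR ln(P₂/P₁), with C_p = 7R/2 = 29.1 J mol⁻¹ K⁻¹ for a diatomic ideal gas.
ΔS = 2.37 × [29.1 × ln(795/536) − 8.314 × ln(1940/430)] = -2.5 J/K.

ΔS = -2.5 J/K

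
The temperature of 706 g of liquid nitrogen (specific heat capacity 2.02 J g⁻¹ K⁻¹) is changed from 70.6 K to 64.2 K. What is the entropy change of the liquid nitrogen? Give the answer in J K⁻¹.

ΔS = ∫dQ_rev/T = m c ln(T₂/T₁) = 706 × 2.02 × ln(64.2/70.6) = -136 J/K.

ΔS = -136 J/K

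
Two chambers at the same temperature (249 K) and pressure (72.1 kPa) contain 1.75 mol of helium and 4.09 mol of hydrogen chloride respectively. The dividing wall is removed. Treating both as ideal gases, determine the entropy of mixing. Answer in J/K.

ΔS_mix = 29.6 J/K

Mole fractions: x_A = 1.75/5.84 = 0.3, x_B = 0.7.
ΔS_mix = −R(n_A ln x_A + n_B ln x_B) = −8.314 × (1.75 ln 0.3 + 4.09 ln 0.7) = 29.6 J/K.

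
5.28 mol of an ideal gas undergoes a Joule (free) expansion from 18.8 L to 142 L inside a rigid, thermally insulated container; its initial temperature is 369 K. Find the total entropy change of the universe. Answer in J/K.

ΔS_universe = 88.8 J/K

No heat is exchanged and no work is done, so the ideal-gas temperature stays constant.
Entropy is a state function; using a reversible isothermal path, ΔS_gas = nR ln(V₂/V₁) = 5.28 × 8.314 × ln(142/18.8) = 88.8 J/K.
The insulated surroundings exchange no heat, so ΔS_surr = 0 and ΔS_universe = ΔS_gas.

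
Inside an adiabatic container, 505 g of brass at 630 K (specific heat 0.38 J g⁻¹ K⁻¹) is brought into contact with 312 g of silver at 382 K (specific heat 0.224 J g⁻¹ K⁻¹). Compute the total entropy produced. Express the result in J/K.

ΔS_total = 5.9 J/K

Energy balance: T_f = (m₁c₁T₁ + m₂c₂T₂)/(m₁c₁ + m₂c₂) = 563.79 K.
ΔS₁ = m₁c₁ ln(T_f/T₁) = 191.9 × ln(563.79/630) = -21.31 J/K.
ΔS₂ = m₂c₂ ln(T_f/T₂) = 69.888 × ln(563.79/382) = 27.21 J/K.
ΔS_total = -21.31 + 27.21 = 5.9 J/K.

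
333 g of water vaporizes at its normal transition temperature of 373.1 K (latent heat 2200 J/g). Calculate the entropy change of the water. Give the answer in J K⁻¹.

ΔS = 1960 J/K

Heat absorbed by the substance: Q = mL = 333 × 2200 = 732600 J.
At constant T, ΔS = Q_rev/T = 732600 / 373.1 = 1960 J/K.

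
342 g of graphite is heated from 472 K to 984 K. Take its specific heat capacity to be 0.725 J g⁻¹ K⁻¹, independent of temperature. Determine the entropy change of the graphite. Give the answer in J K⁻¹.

ΔS = 182 J/K

ΔS = ∫dQ_rev/T = m c ln(T₂/T₁) = 342 × 0.725 × ln(984/472) = 182 J/K.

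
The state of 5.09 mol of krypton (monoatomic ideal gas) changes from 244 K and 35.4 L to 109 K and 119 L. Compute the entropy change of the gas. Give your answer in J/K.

Entropy is a state function: ΔS = nC_V ln(T₂/T₁) + nR ln(V₂/V₁), with C_V = 3R/2 = 12.47 J mol⁻¹ K⁻¹ for a monoatomic ideal gas.
ΔS = 5.09 × [12.47 × ln(109/244) + 8.314 × ln(119/35.4)] = 0.156 J/K.

ΔS = 0.156 J/K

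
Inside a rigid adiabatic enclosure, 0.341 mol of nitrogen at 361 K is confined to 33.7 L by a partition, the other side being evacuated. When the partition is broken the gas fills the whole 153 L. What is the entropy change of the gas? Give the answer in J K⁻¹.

For an ideal gas in free expansion Q = 0 and W = 0, so T is unchanged.
Entropy is a state function; using a reversible isothermal path, ΔS_gas = nR ln(V₂/V₁) = 0.341 × 8.314 × ln(153/33.7) = 4.29 J/K.

ΔS_gas = 4.29 J/K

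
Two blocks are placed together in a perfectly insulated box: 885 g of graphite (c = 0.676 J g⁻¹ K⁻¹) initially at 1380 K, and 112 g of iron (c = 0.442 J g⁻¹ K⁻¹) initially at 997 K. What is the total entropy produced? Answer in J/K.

Energy balance: T_f = (m₁c₁T₁ + m₂c₂T₂)/(m₁c₁ + m₂c₂) = 1350.7 K.
ΔS₁ = m₁c₁ ln(T_f/T₁) = 598.26 × ln(1350.7/1380) = -12.826 J/K.
ΔS₂ = m₂c₂ ln(T_f/T₂) = 49.504 × ln(1350.7/997) = 15.032 J/K.
ΔS_total = -12.826 + 15.032 = 2.21 J/K.

ΔS_total = 2.21 J/K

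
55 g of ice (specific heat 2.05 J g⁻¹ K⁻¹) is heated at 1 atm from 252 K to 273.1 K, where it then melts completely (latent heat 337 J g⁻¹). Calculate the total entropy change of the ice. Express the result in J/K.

Warming step: ΔS₁ = m c ln(T_tr/T_i) = 55 × 2.05 × ln(273.1/252) = 9.066 J/K.
Phase change: ΔS₂ = +mL/T_tr = 55 × 337 / 273.1 = 67.87 J/K.
ΔS_total = (9.066) + (67.87) = 76.9 J/K.

ΔS = 76.9 J/K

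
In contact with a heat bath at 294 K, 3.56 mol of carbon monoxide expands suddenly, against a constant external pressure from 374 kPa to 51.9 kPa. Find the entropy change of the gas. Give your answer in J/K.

ΔS_gas = 58.5 J/K

Entropy is a state function, so ΔS_gas depends only on the end states.
For an isothermal ideal gas ΔS_gas = nR ln(P₁/P₂) = 3.56 × 8.314 × ln(374/51.9) = 58.5 J/K.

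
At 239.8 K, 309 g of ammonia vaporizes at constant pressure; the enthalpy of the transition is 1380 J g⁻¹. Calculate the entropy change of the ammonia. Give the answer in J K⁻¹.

Heat absorbed by the substance: Q = mL = 309 × 1380 = 426420 J.
At constant T, ΔS = Q_rev/T = 426420 / 239.8 = 1780 J/K.

ΔS = 1780 J/K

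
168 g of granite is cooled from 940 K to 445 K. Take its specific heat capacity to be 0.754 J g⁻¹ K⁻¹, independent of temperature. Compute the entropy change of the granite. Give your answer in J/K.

ΔS = ∫dQ_rev/T = m c ln(T₂/T₁) = 168 × 0.754 × ln(445/940) = -94.7 J/K.

ΔS = -94.7 J/K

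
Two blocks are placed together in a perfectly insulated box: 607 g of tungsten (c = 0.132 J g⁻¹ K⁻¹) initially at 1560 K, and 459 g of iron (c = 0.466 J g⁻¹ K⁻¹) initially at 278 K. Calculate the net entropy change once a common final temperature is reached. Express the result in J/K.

Energy balance: T_f = (m₁c₁T₁ + m₂c₂T₂)/(m₁c₁ + m₂c₂) = 627.36 K.
ΔS₁ = m₁c₁ ln(T_f/T₁) = 80.124 × ln(627.36/1560) = -72.99 J/K.
ΔS₂ = m₂c₂ ln(T_f/T₂) = 213.894 × ln(627.36/278) = 174.1 J/K.
ΔS_total = -72.99 + 174.1 = 101 J/K.

ΔS_total = 101 J/K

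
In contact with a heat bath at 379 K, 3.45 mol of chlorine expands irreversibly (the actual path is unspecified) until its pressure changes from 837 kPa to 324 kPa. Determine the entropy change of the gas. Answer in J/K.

Entropy is a state function, so ΔS_gas depends only on the end states.
For an isothermal ideal gas ΔS_gas = nR ln(P₁/P₂) = 3.45 × 8.314 × ln(837/324) = 27.2 J/K.

ΔS_gas = 27.2 J/K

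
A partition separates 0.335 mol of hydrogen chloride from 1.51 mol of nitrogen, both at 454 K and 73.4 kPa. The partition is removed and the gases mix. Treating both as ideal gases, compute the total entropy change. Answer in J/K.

ΔS_mix = 7.27 J/K

Mole fractions: x_A = 0.335/1.84 = 0.182, x_B = 0.818.
ΔS_mix = −R(n_A ln x_A + n_B ln x_B) = −8.314 × (0.335 ln 0.182 + 1.51 ln 0.818) = 7.27 J/K.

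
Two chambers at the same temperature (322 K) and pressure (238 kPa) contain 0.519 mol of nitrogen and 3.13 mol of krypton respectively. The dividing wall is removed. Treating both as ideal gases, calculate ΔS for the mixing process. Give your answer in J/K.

Mole fractions: x_A = 0.519/3.65 = 0.142, x_B = 0.858.
ΔS_mix = −R(n_A ln x_A + n_B ln x_B) = −8.314 × (0.519 ln 0.142 + 3.13 ln 0.858) = 12.4 J/K.

ΔS_mix = 12.4 J/K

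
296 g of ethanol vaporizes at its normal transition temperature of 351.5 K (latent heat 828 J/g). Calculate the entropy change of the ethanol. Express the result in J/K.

Heat absorbed by the substance: Q = mL = 296 × 828 = 245088 J.
At constant T, ΔS = Q_rev/T = 245088 / 351.5 = 697 J/K.

ΔS = 697 J/K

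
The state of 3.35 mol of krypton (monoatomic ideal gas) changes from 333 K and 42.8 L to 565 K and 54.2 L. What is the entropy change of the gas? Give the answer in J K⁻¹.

ΔS = 28.7 J/K

Entropy is a state function: ΔS = nC_V ln(T₂/T₁) + nR ln(V₂/V₁), with C_V = 3R/2 = 12.47 J mol⁻¹ K⁻¹ for a monoatomic ideal gas.
ΔS = 3.35 × [12.47 × ln(565/333) + 8.314 × ln(54.2/42.8)] = 28.7 J/K.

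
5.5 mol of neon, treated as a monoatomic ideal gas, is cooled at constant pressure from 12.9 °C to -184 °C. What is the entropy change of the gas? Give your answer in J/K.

ΔS = -133 J/K

In kelvin: T₁ = 286.05 K, T₂ = 89.15 K. At constant pressure, ΔS = nC_p ln(T₂/T₁) with C_p = 5R/2 = 20.79 J mol⁻¹ K⁻¹.
ΔS = 5.5 × 20.79 × ln(89.15/286.05) = -133 J/K.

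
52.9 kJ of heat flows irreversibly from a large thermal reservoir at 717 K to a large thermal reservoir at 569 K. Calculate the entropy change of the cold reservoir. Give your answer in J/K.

ΔS_cold = 93 J/K

The cold reservoir gains heat Q, so ΔS_cold = +Q/T_C = 52900/569 = 93 J/K.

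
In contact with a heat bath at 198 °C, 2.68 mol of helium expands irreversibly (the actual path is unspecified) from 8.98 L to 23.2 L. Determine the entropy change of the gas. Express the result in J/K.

Entropy is a state function, so ΔS_gas depends only on the end states.
For an isothermal ideal gas ΔS_gas = nR ln(V₂/V₁) = 2.68 × 8.314 × ln(23.2/8.98) = 21.1 J/K.

ΔS_gas = 21.1 J/K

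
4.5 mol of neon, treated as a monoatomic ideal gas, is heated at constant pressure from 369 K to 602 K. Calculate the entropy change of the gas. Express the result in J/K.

ΔS = 45.8 J/K

At constant pressure, ΔS = nC_p ln(T₂/T₁) with C_p = 5R/2 = 20.79 J mol⁻¹ K⁻¹.
ΔS = 4.5 × 20.79 × ln(602/369) = 45.8 J/K.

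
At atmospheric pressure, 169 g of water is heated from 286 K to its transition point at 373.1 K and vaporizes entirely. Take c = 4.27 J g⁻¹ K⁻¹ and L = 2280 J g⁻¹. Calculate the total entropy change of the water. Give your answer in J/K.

Warming step: ΔS₁ = m c ln(T_tr/T_i) = 169 × 4.27 × ln(373.1/286) = 191.8 J/K.
Phase change: ΔS₂ = +mL/T_tr = 169 × 2280 / 373.1 = 1033 J/K.
ΔS_total = (191.8) + (1033) = 1220 J/K.

ΔS = 1220 J/K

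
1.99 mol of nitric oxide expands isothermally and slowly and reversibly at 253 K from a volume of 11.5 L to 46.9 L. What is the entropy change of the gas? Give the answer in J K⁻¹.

For an isothermal ideal gas ΔS_gas = nR ln(V₂/V₁) = 1.99 × 8.314 × ln(46.9/11.5) = 23.3 J/K.

ΔS_gas = 23.3 J/K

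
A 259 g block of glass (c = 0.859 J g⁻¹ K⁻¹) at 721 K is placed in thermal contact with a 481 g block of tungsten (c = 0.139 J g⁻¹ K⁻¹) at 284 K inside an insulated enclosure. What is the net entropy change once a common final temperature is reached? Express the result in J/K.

Energy balance: T_f = (m₁c₁T₁ + m₂c₂T₂)/(m₁c₁ + m₂c₂) = 620.02 K.
ΔS₁ = m₁c₁ ln(T_f/T₁) = 222.481 × ln(620.02/721) = -33.57 J/K.
ΔS₂ = m₂c₂ ln(T_f/T₂) = 66.859 × ln(620.02/284) = 52.2 J/K.
ΔS_total = -33.57 + 52.2 = 18.6 J/K.

ΔS_total = 18.6 J/K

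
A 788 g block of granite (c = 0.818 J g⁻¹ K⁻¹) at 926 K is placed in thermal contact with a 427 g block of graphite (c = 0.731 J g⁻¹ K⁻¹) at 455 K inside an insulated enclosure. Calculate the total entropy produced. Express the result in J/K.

ΔS_total = 48.2 J/K

Energy balance: T_f = (m₁c₁T₁ + m₂c₂T₂)/(m₁c₁ + m₂c₂) = 772.33 K.
ΔS₁ = m₁c₁ ln(T_f/T₁) = 644.584 × ln(772.33/926) = -117 J/K.
ΔS₂ = m₂c₂ ln(T_f/T₂) = 312.137 × ln(772.33/455) = 165.2 J/K.
ΔS_total = -117 + 165.2 = 48.2 J/K.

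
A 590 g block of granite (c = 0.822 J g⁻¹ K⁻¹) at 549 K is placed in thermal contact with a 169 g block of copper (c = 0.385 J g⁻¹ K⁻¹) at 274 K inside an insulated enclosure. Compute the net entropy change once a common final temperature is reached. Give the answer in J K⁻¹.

ΔS_total = 11.6 J/K

Energy balance: T_f = (m₁c₁T₁ + m₂c₂T₂)/(m₁c₁ + m₂c₂) = 516.47 K.
ΔS₁ = m₁c₁ ln(T_f/T₁) = 484.98 × ln(516.47/549) = -29.62 J/K.
ΔS₂ = m₂c₂ ln(T_f/T₂) = 65.065 × ln(516.47/274) = 41.24 J/K.
ΔS_total = -29.62 + 41.24 = 11.6 J/K.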